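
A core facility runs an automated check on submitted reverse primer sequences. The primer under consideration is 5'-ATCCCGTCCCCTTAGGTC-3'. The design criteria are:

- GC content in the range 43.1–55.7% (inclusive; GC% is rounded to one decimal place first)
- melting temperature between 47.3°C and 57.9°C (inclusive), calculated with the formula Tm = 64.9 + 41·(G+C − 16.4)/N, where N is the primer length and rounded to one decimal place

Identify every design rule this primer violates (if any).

Fails: GC content.

Base counts: A=2, T=5, G=3, C=8 (length 18).
GC content: GC 11/18 = 61.1%, outside 43.1–55.7% ✗
Tm: Tm = 64.9 + 41·(11 − 16.4)/18 = 52.6°C ✓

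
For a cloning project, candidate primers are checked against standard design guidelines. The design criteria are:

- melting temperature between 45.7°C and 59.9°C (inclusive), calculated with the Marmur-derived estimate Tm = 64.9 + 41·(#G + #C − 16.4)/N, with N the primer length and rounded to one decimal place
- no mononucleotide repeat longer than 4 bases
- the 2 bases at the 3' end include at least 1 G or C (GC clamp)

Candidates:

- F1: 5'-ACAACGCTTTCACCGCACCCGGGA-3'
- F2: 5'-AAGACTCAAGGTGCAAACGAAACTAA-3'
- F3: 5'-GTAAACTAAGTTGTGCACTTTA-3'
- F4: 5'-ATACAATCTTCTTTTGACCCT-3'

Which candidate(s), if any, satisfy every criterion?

F1 (24 nt, A=6 T=3 G=5 C=10): Tm = 64.9 + 41·(15 − 16.4)/24 = 62.5°C, outside 45.7–59.9°C ✗; longest run = 3 ✓; 3' end GA has 1 G/C ✓ — fails.
F2 (26 nt, A=13 T=3 G=5 C=5): Tm = 64.9 + 41·(10 − 16.4)/26 = 54.8°C ✓; longest run = 3 ✓; 3' end AA has 0 G/C, need ≥1 ✗ — fails.
F3 (22 nt, A=7 T=8 G=4 C=3): Tm = 64.9 + 41·(7 − 16.4)/22 = 47.4°C ✓; longest run = 3 ✓; 3' end TA has 0 G/C, need ≥1 ✗ — fails.
F4 (21 nt, A=5 T=9 G=1 C=6): Tm = 64.9 + 41·(7 − 16.4)/21 = 46.5°C ✓; longest run = 4 ✓; 3' end CT has 1 G/C ✓ — passes.

F4 only.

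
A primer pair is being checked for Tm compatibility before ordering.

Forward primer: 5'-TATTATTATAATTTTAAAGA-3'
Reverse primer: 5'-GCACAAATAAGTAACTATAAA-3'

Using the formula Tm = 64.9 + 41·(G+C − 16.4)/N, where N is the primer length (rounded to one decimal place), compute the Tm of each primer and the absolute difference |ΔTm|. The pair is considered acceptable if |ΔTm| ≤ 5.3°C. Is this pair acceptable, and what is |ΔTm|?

|ΔTm| = 9.3°C; the pair is not acceptable.

Forward: G+C = 1, N = 20 → Tm = 64.9 + 41·(1 − 16.4)/20 = 33.3°C.
Reverse: G+C = 5, N = 21 → Tm = 64.9 + 41·(5 − 16.4)/21 = 42.6°C.
|ΔTm| = |33.3 − 42.6| = 9.3°C, > 5.3°C.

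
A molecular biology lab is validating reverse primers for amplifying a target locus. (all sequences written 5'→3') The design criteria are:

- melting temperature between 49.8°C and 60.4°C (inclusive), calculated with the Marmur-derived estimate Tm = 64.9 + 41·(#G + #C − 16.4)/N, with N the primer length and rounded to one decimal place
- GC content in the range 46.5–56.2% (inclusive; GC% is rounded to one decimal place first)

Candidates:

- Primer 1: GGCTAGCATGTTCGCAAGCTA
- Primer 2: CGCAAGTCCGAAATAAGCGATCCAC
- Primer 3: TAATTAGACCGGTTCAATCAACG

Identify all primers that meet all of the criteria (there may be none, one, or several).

Primer 1 and Primer 2.

Primer 1 (21 nt, A=5 T=5 G=6 C=5): Tm = 64.9 + 41·(11 − 16.4)/21 = 54.4°C ✓; GC 11/21 = 52.4% ✓ — passes.
Primer 2 (25 nt, A=9 T=3 G=5 C=8): Tm = 64.9 + 41·(13 − 16.4)/25 = 59.3°C ✓; GC 13/25 = 52.0% ✓ — passes.
Primer 3 (23 nt, A=8 T=6 G=4 C=5): Tm = 64.9 + 41·(9 − 16.4)/23 = 51.7°C ✓; GC 9/23 = 39.1%, outside 46.5–56.2% ✗ — fails.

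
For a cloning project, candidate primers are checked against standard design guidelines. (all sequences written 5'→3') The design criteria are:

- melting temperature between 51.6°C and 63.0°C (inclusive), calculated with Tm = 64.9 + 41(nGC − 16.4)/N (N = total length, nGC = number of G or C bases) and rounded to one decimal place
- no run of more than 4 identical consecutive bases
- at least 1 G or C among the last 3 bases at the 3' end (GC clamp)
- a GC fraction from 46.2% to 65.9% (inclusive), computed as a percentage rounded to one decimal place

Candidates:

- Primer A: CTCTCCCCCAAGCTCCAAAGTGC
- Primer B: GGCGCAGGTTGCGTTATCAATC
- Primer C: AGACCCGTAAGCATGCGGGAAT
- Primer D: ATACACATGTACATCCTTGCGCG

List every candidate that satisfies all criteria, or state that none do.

Primer A (23 nt, A=5 T=4 G=3 C=11): Tm = 64.9 + 41·(14 − 16.4)/23 = 60.6°C ✓; longest run = 5, exceeds 4 ✗; 3' end TGC has 2 G/C ✓; GC 14/23 = 60.9% ✓ — fails.
Primer B (22 nt, A=4 T=6 G=7 C=5): Tm = 64.9 + 41·(12 − 16.4)/22 = 56.7°C ✓; longest run = 2 ✓; 3' end ATC has 1 G/C ✓; GC 12/22 = 54.5% ✓ — passes.
Primer C (22 nt, A=7 T=3 G=7 C=5): Tm = 64.9 + 41·(12 − 16.4)/22 = 56.7°C ✓; longest run = 3 ✓; 3' end AAT has 0 G/C, need ≥1 ✗; GC 12/22 = 54.5% ✓ — fails.
Primer D (23 nt, A=6 T=6 G=4 C=7): Tm = 64.9 + 41·(11 − 16.4)/23 = 55.3°C ✓; longest run = 2 ✓; 3' end GCG has 3 G/C ✓; GC 11/23 = 47.8% ✓ — passes.

Primer B and Primer D.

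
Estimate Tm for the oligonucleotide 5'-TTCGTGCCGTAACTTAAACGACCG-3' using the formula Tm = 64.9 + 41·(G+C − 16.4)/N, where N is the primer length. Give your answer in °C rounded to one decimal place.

Base counts: A=6, T=6, G=5, C=7; G+C = 12, N = 24.
Tm = 64.9 + 41·(12 − 16.4)/24 = 64.9 + -180.40/24 = 57.4°C.

57.4°C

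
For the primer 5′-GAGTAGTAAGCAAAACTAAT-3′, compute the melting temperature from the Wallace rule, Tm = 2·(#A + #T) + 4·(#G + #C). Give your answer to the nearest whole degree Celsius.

Base counts: A=10, T=4, G=4, C=2 (length 20).
Tm = 2·(10+4) + 4·(4+2) = 2·14 + 4·6 = 28 + 24 = 52°C.

52°C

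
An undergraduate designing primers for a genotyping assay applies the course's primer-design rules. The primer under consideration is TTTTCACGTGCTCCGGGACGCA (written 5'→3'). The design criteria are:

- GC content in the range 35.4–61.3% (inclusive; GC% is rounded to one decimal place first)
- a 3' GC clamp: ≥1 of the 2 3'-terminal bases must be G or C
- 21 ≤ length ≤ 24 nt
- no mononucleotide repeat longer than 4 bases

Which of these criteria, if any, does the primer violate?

Base counts: A=3, T=6, G=6, C=7 (length 22).
GC content: GC 13/22 = 59.1% ✓
GC clamp: 3' end CA has 1 G/C ✓
length: length 22 ✓
homopolymer run: longest run = 4 ✓

Meets all criteria.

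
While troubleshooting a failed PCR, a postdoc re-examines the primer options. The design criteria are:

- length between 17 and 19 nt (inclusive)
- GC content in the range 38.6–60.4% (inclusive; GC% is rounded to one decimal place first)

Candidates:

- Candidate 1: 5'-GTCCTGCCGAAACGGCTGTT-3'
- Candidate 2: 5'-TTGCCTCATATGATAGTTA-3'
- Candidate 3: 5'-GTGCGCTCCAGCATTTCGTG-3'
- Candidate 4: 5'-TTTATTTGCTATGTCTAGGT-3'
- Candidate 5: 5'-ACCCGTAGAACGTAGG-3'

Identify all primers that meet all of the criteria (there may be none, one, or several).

None of the candidates satisfy all criteria.

Candidate 1 (20 nt, A=3 T=5 G=6 C=6): length 20, outside 17–19 ✗; GC 12/20 = 60.0% ✓ — fails.
Candidate 2 (19 nt, A=5 T=8 G=3 C=3): length 19 ✓; GC 6/19 = 31.6%, outside 38.6–60.4% ✗ — fails.
Candidate 3 (20 nt, A=2 T=6 G=6 C=6): length 20, outside 17–19 ✗; GC 12/20 = 60.0% ✓ — fails.
Candidate 4 (20 nt, A=3 T=11 G=4 C=2): length 20, outside 17–19 ✗; GC 6/20 = 30.0%, outside 38.6–60.4% ✗ — fails.
Candidate 5 (16 nt, A=5 T=2 G=5 C=4): length 16, outside 17–19 ✗; GC 9/16 = 56.3% ✓ — fails.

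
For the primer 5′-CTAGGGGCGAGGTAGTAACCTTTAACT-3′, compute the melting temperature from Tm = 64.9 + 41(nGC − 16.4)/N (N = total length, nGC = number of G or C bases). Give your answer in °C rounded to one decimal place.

59.7°C

Base counts: A=7, T=7, G=8, C=5; G+C = 13, N = 27.
Tm = 64.9 + 41·(13 − 16.4)/27 = 64.9 + -139.40/27 = 59.7°C.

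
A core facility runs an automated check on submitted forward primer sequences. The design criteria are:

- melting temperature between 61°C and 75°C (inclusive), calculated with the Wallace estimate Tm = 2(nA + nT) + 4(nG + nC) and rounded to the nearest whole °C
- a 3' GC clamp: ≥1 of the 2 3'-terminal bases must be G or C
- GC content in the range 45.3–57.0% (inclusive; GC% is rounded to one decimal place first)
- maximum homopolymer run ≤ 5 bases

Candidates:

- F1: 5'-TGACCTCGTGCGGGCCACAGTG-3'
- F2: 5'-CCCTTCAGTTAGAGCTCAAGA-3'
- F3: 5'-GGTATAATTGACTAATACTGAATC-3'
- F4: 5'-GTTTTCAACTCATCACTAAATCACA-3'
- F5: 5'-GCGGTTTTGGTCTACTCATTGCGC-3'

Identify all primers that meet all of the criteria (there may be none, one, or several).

F1 (22 nt, A=3 T=4 G=8 C=7): Tm = 2·7 + 4·15 = 74°C ✓; 3' end TG has 1 G/C ✓; GC 15/22 = 68.2%, outside 45.3–57.0% ✗; longest run = 3 ✓ — fails.
F2 (21 nt, A=6 T=5 G=4 C=6): Tm = 2·11 + 4·10 = 62°C ✓; 3' end GA has 1 G/C ✓; GC 10/21 = 47.6% ✓; longest run = 3 ✓ — passes.
F3 (24 nt, A=9 T=8 G=4 C=3): Tm = 2·17 + 4·7 = 62°C ✓; 3' end TC has 1 G/C ✓; GC 7/24 = 29.2%, outside 45.3–57.0% ✗; longest run = 2 ✓ — fails.
F4 (25 nt, A=9 T=8 G=1 C=7): Tm = 2·17 + 4·8 = 66°C ✓; 3' end CA has 1 G/C ✓; GC 8/25 = 32.0%, outside 45.3–57.0% ✗; longest run = 4 ✓ — fails.
F5 (24 nt, A=2 T=9 G=7 C=6): Tm = 2·11 + 4·13 = 74°C ✓; 3' end GC has 2 G/C ✓; GC 13/24 = 54.2% ✓; longest run = 4 ✓ — passes.

F2 and F5.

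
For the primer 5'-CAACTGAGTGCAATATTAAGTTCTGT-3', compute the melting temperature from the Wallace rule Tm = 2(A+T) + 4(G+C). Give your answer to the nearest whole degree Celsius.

70°C

Base counts: A=8, T=9, G=5, C=4 (length 26).
Tm = 2·(8+9) + 4·(5+4) = 2·17 + 4·9 = 34 + 36 = 70°C.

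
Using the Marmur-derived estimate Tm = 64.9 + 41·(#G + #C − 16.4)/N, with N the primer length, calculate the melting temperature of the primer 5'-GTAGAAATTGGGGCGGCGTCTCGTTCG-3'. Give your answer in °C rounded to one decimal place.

64.3°C

Base counts: A=4, T=7, G=11, C=5; G+C = 16, N = 27.
Tm = 64.9 + 41·(16 − 16.4)/27 = 64.9 + -16.40/27 = 64.3°C.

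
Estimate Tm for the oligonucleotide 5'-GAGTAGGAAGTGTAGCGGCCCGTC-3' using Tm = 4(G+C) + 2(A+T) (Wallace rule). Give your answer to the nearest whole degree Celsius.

78°C

Base counts: A=5, T=4, G=10, C=5 (length 24).
Tm = 2·(5+4) + 4·(10+5) = 2·9 + 4·15 = 18 + 60 = 78°C.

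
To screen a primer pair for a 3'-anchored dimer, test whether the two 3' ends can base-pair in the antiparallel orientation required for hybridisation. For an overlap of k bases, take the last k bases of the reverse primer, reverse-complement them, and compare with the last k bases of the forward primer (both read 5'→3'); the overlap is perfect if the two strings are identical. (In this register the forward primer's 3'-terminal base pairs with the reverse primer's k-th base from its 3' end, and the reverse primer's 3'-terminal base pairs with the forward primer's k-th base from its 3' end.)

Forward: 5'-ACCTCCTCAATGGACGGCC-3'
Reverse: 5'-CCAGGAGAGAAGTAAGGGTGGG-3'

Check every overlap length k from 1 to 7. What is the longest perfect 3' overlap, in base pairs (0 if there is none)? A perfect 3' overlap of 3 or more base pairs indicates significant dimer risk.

Last 7 bases (5'→3') — forward …GACGGCC, reverse …GGGTGGG.
Reverse complement of the reverse primer's last 7 bases: CCCACCC; its first k bases are the reverse complement of the reverse primer's last k bases, so a perfect k-base overlap needs the forward primer's last k bases to equal them.
Comparing (forward last k vs required): k=1: C vs C ✓; k=2: CC vs CC ✓; k=3: GCC vs CCC ✗; k=4: GGCC vs CCCA ✗; k=5: CGGCC vs CCCAC ✗; k=6: ACGGCC vs CCCACC ✗; k=7: GACGGCC vs CCCACCC ✗.
Perfect overlaps at k = 1, 2; the largest is 2.

Longest perfect overlap: 2 complementary base pairs; below the dimer-risk threshold (threshold 3).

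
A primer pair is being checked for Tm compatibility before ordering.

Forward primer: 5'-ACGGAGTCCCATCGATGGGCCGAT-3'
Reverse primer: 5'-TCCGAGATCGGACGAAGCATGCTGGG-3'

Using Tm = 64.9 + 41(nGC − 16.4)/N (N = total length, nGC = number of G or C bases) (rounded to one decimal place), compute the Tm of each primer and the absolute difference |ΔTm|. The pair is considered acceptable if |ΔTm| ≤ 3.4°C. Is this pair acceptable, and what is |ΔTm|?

Forward: G+C = 15, N = 24 → Tm = 64.9 + 41·(15 − 16.4)/24 = 62.5°C.
Reverse: G+C = 16, N = 26 → Tm = 64.9 + 41·(16 − 16.4)/26 = 64.3°C.
|ΔTm| = |62.5 − 64.3| = 1.8°C, ≤ 3.4°C.

|ΔTm| = 1.8°C; the pair is acceptable.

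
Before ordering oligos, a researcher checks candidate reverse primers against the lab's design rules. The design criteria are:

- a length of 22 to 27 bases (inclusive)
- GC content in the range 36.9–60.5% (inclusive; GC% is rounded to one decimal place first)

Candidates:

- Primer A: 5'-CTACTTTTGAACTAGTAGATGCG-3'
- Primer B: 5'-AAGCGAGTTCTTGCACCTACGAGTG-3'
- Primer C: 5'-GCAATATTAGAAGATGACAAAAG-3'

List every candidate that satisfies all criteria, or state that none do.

Primer A and Primer B.

Primer A (23 nt, A=6 T=8 G=5 C=4): length 23 ✓; GC 9/23 = 39.1% ✓ — passes.
Primer B (25 nt, A=6 T=6 G=7 C=6): length 25 ✓; GC 13/25 = 52.0% ✓ — passes.
Primer C (23 nt, A=12 T=4 G=5 C=2): length 23 ✓; GC 7/23 = 30.4%, outside 36.9–60.5% ✗ — fails.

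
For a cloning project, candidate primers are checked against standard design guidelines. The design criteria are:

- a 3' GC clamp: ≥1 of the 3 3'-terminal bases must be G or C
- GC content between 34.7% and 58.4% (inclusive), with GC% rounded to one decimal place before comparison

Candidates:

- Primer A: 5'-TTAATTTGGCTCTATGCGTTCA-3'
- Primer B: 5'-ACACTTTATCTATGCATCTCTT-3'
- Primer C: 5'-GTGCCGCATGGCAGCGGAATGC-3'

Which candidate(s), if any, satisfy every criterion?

Primer A only.

Primer A (22 nt, A=4 T=10 G=4 C=4): 3' end TCA has 1 G/C ✓; GC 8/22 = 36.4% ✓ — passes.
Primer B (22 nt, A=5 T=10 G=1 C=6): 3' end CTT has 1 G/C ✓; GC 7/22 = 31.8%, outside 34.7–58.4% ✗ — fails.
Primer C (22 nt, A=4 T=3 G=9 C=6): 3' end TGC has 2 G/C ✓; GC 15/22 = 68.2%, outside 34.7–58.4% ✗ — fails.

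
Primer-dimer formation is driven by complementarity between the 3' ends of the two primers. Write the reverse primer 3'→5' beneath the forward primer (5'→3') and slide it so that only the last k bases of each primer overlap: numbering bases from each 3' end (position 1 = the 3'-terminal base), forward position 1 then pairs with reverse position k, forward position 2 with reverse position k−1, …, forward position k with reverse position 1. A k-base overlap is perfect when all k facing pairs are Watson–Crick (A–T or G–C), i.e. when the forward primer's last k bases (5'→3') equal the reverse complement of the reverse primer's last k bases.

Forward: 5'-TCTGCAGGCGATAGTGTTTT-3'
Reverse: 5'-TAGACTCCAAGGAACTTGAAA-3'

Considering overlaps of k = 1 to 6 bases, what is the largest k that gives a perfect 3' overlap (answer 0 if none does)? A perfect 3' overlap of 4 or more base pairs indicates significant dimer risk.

Longest perfect overlap: 3 complementary base pairs; below the dimer-risk threshold (threshold 4).

Last 6 bases (5'→3') — forward …TGTTTT, reverse …TTGAAA.
Reverse complement of the reverse primer's last 6 bases: TTTCAA; its first k bases are the reverse complement of the reverse primer's last k bases, so a perfect k-base overlap needs the forward primer's last k bases to equal them.
Comparing (forward last k vs required): k=1: T vs T ✓; k=2: TT vs TT ✓; k=3: TTT vs TTT ✓; k=4: TTTT vs TTTC ✗; k=5: GTTTT vs TTTCA ✗; k=6: TGTTTT vs TTTCAA ✗.
Perfect overlaps at k = 1, 2, 3; the largest is 3.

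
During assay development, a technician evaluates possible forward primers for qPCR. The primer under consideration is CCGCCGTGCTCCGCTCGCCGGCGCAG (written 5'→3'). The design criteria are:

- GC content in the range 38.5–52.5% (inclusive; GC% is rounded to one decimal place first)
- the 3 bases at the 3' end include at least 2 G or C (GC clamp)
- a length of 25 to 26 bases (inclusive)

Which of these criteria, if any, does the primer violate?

Base counts: A=1, T=3, G=9, C=13 (length 26).
GC content: GC 22/26 = 84.6%, outside 38.5–52.5% ✗
GC clamp: 3' end CAG has 2 G/C ✓
length: length 26 ✓

Fails: GC content.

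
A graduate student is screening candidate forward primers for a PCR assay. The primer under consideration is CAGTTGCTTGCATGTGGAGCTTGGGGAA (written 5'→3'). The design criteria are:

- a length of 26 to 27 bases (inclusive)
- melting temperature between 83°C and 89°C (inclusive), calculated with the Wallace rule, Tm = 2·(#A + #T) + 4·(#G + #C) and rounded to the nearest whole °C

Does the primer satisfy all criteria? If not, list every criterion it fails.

Base counts: A=5, T=8, G=11, C=4 (length 28).
length: length 28, outside 26–27 ✗
Tm: Tm = 2·13 + 4·15 = 86°C ✓

Fails: length.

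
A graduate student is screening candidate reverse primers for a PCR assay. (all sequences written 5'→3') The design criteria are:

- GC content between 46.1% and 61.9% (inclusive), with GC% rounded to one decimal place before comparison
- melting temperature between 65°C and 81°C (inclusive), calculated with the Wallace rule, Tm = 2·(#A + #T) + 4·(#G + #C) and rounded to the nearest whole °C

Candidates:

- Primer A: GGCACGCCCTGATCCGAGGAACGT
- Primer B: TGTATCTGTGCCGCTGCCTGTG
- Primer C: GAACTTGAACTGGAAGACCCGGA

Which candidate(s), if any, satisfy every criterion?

Primer B and Primer C.

Primer A (24 nt, A=5 T=3 G=8 C=8): GC 16/24 = 66.7%, outside 46.1–61.9% ✗; Tm = 2·8 + 4·16 = 80°C ✓ — fails.
Primer B (22 nt, A=1 T=8 G=7 C=6): GC 13/22 = 59.1% ✓; Tm = 2·9 + 4·13 = 70°C ✓ — passes.
Primer C (23 nt, A=8 T=3 G=7 C=5): GC 12/23 = 52.2% ✓; Tm = 2·11 + 4·12 = 70°C ✓ — passes.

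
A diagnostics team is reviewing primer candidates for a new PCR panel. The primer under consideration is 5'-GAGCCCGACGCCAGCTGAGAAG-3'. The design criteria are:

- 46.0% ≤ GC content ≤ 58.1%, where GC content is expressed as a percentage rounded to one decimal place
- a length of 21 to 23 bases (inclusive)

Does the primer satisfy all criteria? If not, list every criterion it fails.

Base counts: A=6, T=1, G=8, C=7 (length 22).
GC content: GC 15/22 = 68.2%, outside 46.0–58.1% ✗
length: length 22 ✓

Fails: GC content.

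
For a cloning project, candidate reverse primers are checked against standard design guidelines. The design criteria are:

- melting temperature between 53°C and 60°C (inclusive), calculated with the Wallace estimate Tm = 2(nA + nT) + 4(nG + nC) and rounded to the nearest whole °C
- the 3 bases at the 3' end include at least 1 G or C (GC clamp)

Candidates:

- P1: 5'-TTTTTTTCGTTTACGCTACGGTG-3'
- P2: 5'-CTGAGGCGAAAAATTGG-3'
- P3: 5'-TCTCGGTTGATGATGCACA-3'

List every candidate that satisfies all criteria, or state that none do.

P3 only.

P1 (23 nt, A=2 T=12 G=5 C=4): Tm = 2·14 + 4·9 = 64°C, outside 53–60°C ✗; 3' end GTG has 2 G/C ✓ — fails.
P2 (17 nt, A=6 T=3 G=6 C=2): Tm = 2·9 + 4·8 = 50°C, outside 53–60°C ✗; 3' end TGG has 2 G/C ✓ — fails.
P3 (19 nt, A=4 T=6 G=5 C=4): Tm = 2·10 + 4·9 = 56°C ✓; 3' end ACA has 1 G/C ✓ — passes.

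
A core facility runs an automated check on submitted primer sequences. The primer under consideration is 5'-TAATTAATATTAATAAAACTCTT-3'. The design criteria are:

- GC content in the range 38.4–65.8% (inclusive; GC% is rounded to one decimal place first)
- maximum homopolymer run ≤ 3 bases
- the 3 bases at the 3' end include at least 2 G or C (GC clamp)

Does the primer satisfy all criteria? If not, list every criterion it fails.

Fails: GC content, homopolymer run, GC clamp.

Base counts: A=11, T=10, G=0, C=2 (length 23).
GC content: GC 2/23 = 8.7%, outside 38.4–65.8% ✗
homopolymer run: longest run = 4, exceeds 3 ✗
GC clamp: 3' end CTT has 1 G/C, need ≥2 ✗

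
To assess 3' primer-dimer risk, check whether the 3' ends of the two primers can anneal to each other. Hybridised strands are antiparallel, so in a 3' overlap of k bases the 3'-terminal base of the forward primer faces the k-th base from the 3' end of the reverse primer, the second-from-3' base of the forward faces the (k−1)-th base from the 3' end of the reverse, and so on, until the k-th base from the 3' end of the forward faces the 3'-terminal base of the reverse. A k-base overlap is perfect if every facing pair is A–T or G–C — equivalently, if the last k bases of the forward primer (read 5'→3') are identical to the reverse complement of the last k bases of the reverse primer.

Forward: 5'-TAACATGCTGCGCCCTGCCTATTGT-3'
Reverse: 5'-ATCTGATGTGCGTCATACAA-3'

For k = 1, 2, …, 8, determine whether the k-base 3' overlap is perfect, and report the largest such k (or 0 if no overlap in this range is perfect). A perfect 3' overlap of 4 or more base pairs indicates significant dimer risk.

Longest perfect overlap: 4 complementary base pairs; significant dimer risk (threshold 4).

Last 8 bases (5'→3') — forward …CCTATTGT, reverse …TCATACAA.
Reverse complement of the reverse primer's last 8 bases: TTGTATGA; its first k bases are the reverse complement of the reverse primer's last k bases, so a perfect k-base overlap needs the forward primer's last k bases to equal them.
Comparing (forward last k vs required): k=1: T vs T ✓; k=2: GT vs TT ✗; k=3: TGT vs TTG ✗; k=4: TTGT vs TTGT ✓; k=5: ATTGT vs TTGTA ✗; k=6: TATTGT vs TTGTAT ✗; k=7: CTATTGT vs TTGTATG ✗; k=8: CCTATTGT vs TTGTATGA ✗.
Perfect overlaps at k = 1, 4; the largest is 4.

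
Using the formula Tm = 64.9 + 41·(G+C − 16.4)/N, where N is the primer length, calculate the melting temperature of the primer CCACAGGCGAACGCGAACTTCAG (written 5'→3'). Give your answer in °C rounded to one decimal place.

60.6°C

Base counts: A=7, T=2, G=6, C=8; G+C = 14, N = 23.
Tm = 64.9 + 41·(14 − 16.4)/23 = 64.9 + -98.40/23 = 60.6°C.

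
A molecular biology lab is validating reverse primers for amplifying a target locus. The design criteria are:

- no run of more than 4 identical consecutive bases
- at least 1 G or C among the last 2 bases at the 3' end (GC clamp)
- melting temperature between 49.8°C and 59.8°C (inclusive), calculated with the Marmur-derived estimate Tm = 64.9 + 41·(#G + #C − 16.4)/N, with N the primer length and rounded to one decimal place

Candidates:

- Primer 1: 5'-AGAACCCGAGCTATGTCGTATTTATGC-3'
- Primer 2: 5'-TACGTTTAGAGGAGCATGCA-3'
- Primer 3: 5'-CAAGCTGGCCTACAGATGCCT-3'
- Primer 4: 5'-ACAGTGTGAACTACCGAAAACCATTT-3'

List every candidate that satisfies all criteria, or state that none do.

Primer 1 and Primer 3.

Primer 1 (27 nt, A=7 T=8 G=6 C=6): longest run = 3 ✓; 3' end GC has 2 G/C ✓; Tm = 64.9 + 41·(12 − 16.4)/27 = 58.2°C ✓ — passes.
Primer 2 (20 nt, A=6 T=5 G=6 C=3): longest run = 3 ✓; 3' end CA has 1 G/C ✓; Tm = 64.9 + 41·(9 − 16.4)/20 = 49.7°C, outside 49.8–59.8°C ✗ — fails.
Primer 3 (21 nt, A=5 T=4 G=5 C=7): longest run = 2 ✓; 3' end CT has 1 G/C ✓; Tm = 64.9 + 41·(12 − 16.4)/21 = 56.3°C ✓ — passes.
Primer 4 (26 nt, A=10 T=6 G=4 C=6): longest run = 4 ✓; 3' end TT has 0 G/C, need ≥1 ✗; Tm = 64.9 + 41·(10 − 16.4)/26 = 54.8°C ✓ — fails.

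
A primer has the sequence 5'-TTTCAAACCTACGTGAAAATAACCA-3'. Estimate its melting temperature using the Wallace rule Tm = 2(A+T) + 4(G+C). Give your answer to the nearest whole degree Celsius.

66°C

Base counts: A=11, T=6, G=2, C=6 (length 25).
Tm = 2·(11+6) + 4·(2+6) = 2·17 + 4·8 = 34 + 32 = 66°C.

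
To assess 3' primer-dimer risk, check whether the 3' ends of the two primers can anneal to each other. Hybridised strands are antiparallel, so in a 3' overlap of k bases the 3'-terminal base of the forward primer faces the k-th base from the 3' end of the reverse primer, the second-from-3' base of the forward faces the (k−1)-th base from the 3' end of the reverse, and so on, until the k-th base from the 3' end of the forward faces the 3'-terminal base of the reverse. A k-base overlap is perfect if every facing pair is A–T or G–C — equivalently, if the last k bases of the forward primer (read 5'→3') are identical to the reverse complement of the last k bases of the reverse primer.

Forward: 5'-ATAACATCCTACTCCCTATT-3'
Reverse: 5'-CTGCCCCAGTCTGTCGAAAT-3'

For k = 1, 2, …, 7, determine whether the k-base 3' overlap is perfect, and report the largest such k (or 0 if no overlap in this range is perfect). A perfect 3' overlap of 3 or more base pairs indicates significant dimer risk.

Longest perfect overlap: 3 complementary base pairs; significant dimer risk (threshold 3).

Last 7 bases (5'→3') — forward …CCCTATT, reverse …TCGAAAT.
Reverse complement of the reverse primer's last 7 bases: ATTTCGA; its first k bases are the reverse complement of the reverse primer's last k bases, so a perfect k-base overlap needs the forward primer's last k bases to equal them.
Comparing (forward last k vs required): k=1: T vs A ✗; k=2: TT vs AT ✗; k=3: ATT vs ATT ✓; k=4: TATT vs ATTT ✗; k=5: CTATT vs ATTTC ✗; k=6: CCTATT vs ATTTCG ✗; k=7: CCCTATT vs ATTTCGA ✗.
Only k = 3 is perfect, so the longest perfect 3' overlap is 3.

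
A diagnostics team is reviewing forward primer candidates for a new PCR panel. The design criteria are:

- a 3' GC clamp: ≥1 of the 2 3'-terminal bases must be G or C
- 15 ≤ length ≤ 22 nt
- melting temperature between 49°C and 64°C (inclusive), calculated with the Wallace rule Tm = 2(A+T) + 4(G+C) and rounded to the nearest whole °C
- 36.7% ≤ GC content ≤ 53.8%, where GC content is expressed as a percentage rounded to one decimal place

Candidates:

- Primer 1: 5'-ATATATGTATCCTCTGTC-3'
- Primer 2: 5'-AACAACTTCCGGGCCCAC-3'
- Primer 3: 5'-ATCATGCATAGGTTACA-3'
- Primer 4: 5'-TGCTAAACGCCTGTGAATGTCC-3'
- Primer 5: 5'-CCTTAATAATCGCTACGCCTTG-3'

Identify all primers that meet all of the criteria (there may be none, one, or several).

Primer 1 (18 nt, A=4 T=8 G=2 C=4): 3' end TC has 1 G/C ✓; length 18 ✓; Tm = 2·12 + 4·6 = 48°C, outside 49–64°C ✗; GC 6/18 = 33.3%, outside 36.7–53.8% ✗ — fails.
Primer 2 (18 nt, A=5 T=2 G=3 C=8): 3' end AC has 1 G/C ✓; length 18 ✓; Tm = 2·7 + 4·11 = 58°C ✓; GC 11/18 = 61.1%, outside 36.7–53.8% ✗ — fails.
Primer 3 (17 nt, A=6 T=5 G=3 C=3): 3' end CA has 1 G/C ✓; length 17 ✓; Tm = 2·11 + 4·6 = 46°C, outside 49–64°C ✗; GC 6/17 = 35.3%, outside 36.7–53.8% ✗ — fails.
Primer 4 (22 nt, A=5 T=6 G=5 C=6): 3' end CC has 2 G/C ✓; length 22 ✓; Tm = 2·11 + 4·11 = 66°C, outside 49–64°C ✗; GC 11/22 = 50.0% ✓ — fails.
Primer 5 (22 nt, A=5 T=7 G=3 C=7): 3' end TG has 1 G/C ✓; length 22 ✓; Tm = 2·12 + 4·10 = 64°C ✓; GC 10/22 = 45.5% ✓ — passes.

Primer 5 only.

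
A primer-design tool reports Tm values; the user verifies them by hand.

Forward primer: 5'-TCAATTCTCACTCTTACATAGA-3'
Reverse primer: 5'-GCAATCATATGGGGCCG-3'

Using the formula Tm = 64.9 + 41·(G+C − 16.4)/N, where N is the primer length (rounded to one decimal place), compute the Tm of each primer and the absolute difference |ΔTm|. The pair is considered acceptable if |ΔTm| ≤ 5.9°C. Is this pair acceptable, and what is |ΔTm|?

Forward: G+C = 7, N = 22 → Tm = 64.9 + 41·(7 − 16.4)/22 = 47.4°C.
Reverse: G+C = 10, N = 17 → Tm = 64.9 + 41·(10 − 16.4)/17 = 49.5°C.
|ΔTm| = |47.4 − 49.5| = 2.1°C, ≤ 5.9°C.

|ΔTm| = 2.1°C; the pair is acceptable.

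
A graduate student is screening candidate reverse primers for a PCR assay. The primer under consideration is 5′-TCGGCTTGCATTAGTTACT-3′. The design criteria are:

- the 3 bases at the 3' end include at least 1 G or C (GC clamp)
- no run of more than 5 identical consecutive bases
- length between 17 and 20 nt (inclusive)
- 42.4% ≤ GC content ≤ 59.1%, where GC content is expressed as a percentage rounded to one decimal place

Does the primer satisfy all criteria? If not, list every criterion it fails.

Base counts: A=3, T=8, G=4, C=4 (length 19).
GC clamp: 3' end ACT has 1 G/C ✓
homopolymer run: longest run = 2 ✓
length: length 19 ✓
GC content: GC 8/19 = 42.1%, outside 42.4–59.1% ✗

Fails: GC content.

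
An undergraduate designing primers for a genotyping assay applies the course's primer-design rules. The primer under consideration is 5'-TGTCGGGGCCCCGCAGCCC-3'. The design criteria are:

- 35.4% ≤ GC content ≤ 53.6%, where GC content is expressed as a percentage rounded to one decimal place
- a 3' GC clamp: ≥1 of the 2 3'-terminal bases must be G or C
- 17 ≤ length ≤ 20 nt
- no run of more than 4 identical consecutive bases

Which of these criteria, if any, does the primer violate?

Base counts: A=1, T=2, G=7, C=9 (length 19).
GC content: GC 16/19 = 84.2%, outside 35.4–53.6% ✗
GC clamp: 3' end CC has 2 G/C ✓
length: length 19 ✓
homopolymer run: longest run = 4 ✓

Fails: GC content.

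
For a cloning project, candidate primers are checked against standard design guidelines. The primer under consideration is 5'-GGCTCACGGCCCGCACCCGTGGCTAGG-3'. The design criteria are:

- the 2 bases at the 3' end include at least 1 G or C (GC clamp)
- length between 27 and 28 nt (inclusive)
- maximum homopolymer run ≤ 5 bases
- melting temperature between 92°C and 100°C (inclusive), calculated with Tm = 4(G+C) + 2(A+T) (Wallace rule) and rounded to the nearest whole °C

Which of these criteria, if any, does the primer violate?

Base counts: A=3, T=3, G=10, C=11 (length 27).
GC clamp: 3' end GG has 2 G/C ✓
length: length 27 ✓
homopolymer run: longest run = 3 ✓
Tm: Tm = 2·6 + 4·21 = 96°C ✓

Meets all criteria.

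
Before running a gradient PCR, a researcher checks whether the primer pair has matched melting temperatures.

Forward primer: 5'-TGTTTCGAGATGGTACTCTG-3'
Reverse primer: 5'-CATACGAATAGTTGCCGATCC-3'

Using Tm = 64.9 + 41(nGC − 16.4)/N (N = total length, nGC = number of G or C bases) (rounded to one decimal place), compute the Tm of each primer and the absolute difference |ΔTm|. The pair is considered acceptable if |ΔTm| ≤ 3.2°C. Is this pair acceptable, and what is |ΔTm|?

Forward: G+C = 9, N = 20 → Tm = 64.9 + 41·(9 − 16.4)/20 = 49.7°C.
Reverse: G+C = 10, N = 21 → Tm = 64.9 + 41·(10 − 16.4)/21 = 52.4°C.
|ΔTm| = |49.7 − 52.4| = 2.7°C, ≤ 3.2°C.

|ΔTm| = 2.7°C; the pair is acceptable.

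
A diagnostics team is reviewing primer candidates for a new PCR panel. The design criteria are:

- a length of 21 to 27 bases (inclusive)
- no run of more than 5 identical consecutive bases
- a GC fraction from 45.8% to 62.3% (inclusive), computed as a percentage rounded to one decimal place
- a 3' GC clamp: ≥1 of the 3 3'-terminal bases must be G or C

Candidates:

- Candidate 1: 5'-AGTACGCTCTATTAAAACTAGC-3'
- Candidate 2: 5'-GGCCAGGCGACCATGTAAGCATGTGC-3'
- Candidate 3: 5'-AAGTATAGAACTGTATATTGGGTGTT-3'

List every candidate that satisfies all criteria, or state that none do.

Candidate 2 only.

Candidate 1 (22 nt, A=8 T=6 G=3 C=5): length 22 ✓; longest run = 4 ✓; GC 8/22 = 36.4%, outside 45.8–62.3% ✗; 3' end AGC has 2 G/C ✓ — fails.
Candidate 2 (26 nt, A=6 T=4 G=9 C=7): length 26 ✓; longest run = 2 ✓; GC 16/26 = 61.5% ✓; 3' end TGC has 2 G/C ✓ — passes.
Candidate 3 (26 nt, A=8 T=10 G=7 C=1): length 26 ✓; longest run = 3 ✓; GC 8/26 = 30.8%, outside 45.8–62.3% ✗; 3' end GTT has 1 G/C ✓ — fails.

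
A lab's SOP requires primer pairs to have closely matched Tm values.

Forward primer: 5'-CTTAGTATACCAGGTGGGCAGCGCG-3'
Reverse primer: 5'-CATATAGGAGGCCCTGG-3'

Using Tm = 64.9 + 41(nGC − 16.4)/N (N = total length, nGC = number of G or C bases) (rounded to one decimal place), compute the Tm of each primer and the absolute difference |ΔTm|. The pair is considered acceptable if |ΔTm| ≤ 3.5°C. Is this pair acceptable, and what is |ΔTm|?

|ΔTm| = 13.1°C; the pair is not acceptable.

Forward: G+C = 15, N = 25 → Tm = 64.9 + 41·(15 − 16.4)/25 = 62.6°C.
Reverse: G+C = 10, N = 17 → Tm = 64.9 + 41·(10 − 16.4)/17 = 49.5°C.
|ΔTm| = |62.6 − 49.5| = 13.1°C, > 3.5°C.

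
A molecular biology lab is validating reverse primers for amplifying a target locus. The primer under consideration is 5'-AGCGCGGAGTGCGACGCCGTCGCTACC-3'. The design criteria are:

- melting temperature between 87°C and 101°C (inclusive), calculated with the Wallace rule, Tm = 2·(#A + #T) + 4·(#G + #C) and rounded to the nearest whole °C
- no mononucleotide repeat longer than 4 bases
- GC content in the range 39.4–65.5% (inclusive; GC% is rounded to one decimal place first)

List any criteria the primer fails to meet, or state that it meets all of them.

Base counts: A=4, T=3, G=10, C=10 (length 27).
Tm: Tm = 2·7 + 4·20 = 94°C ✓
homopolymer run: longest run = 2 ✓
GC content: GC 20/27 = 74.1%, outside 39.4–65.5% ✗

Fails: GC content.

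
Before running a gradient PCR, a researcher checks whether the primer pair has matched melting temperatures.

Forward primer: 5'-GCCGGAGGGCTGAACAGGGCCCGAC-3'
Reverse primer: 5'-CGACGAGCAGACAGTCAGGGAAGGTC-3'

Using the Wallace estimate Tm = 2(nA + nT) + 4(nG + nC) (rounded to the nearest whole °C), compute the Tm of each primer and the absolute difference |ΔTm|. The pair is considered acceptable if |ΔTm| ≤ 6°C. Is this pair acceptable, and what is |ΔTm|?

|ΔTm| = 4°C; the pair is acceptable.

Forward: A=5 T=1 G=11 C=8 → Tm = 2·6 + 4·19 = 88°C.
Reverse: A=8 T=2 G=10 C=6 → Tm = 2·10 + 4·16 = 84°C.
|ΔTm| = |88 − 84| = 4°C, ≤ 6°C.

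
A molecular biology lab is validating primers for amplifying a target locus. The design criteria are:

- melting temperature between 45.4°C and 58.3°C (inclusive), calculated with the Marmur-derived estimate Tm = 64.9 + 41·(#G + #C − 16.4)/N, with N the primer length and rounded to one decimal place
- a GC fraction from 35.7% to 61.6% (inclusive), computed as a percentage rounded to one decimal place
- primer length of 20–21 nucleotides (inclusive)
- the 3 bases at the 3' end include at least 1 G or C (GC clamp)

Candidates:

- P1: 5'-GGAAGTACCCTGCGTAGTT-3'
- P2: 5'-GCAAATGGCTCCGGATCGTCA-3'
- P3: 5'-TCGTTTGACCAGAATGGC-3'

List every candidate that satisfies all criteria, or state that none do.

P2 only.

P1 (19 nt, A=4 T=5 G=6 C=4): Tm = 64.9 + 41·(10 − 16.4)/19 = 51.1°C ✓; GC 10/19 = 52.6% ✓; length 19, outside 20–21 ✗; 3' end GTT has 1 G/C ✓ — fails.
P2 (21 nt, A=5 T=4 G=6 C=6): Tm = 64.9 + 41·(12 − 16.4)/21 = 56.3°C ✓; GC 12/21 = 57.1% ✓; length 21 ✓; 3' end TCA has 1 G/C ✓ — passes.
P3 (18 nt, A=4 T=5 G=5 C=4): Tm = 64.9 + 41·(9 − 16.4)/18 = 48.0°C ✓; GC 9/18 = 50.0% ✓; length 18, outside 20–21 ✗; 3' end GGC has 3 G/C ✓ — fails.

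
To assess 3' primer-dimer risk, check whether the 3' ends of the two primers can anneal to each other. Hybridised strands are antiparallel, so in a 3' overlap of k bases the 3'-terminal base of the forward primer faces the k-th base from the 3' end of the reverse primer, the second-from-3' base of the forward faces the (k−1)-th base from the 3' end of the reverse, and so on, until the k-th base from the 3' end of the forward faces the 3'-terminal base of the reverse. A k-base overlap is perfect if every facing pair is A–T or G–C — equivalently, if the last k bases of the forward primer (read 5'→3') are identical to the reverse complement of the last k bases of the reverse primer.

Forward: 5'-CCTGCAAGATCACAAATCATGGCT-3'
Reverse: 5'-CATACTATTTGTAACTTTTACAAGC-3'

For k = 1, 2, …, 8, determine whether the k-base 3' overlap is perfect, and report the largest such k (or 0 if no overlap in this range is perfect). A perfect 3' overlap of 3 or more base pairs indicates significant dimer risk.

Longest perfect overlap: 3 complementary base pairs; significant dimer risk (threshold 3).

Last 8 bases (5'→3') — forward …TCATGGCT, reverse …TTACAAGC.
Reverse complement of the reverse primer's last 8 bases: GCTTGTAA; its first k bases are the reverse complement of the reverse primer's last k bases, so a perfect k-base overlap needs the forward primer's last k bases to equal them.
Comparing (forward last k vs required): k=1: T vs G ✗; k=2: CT vs GC ✗; k=3: GCT vs GCT ✓; k=4: GGCT vs GCTT ✗; k=5: TGGCT vs GCTTG ✗; k=6: ATGGCT vs GCTTGT ✗; k=7: CATGGCT vs GCTTGTA ✗; k=8: TCATGGCT vs GCTTGTAA ✗.
Only k = 3 is perfect, so the longest perfect 3' overlap is 3.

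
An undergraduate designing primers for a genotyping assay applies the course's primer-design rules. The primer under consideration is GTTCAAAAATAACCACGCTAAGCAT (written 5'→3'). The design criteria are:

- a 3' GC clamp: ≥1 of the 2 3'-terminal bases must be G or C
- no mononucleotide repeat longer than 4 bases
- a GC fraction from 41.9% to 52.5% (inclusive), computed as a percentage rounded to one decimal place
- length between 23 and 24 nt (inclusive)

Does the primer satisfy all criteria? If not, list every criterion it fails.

Base counts: A=11, T=5, G=3, C=6 (length 25).
GC clamp: 3' end AT has 0 G/C, need ≥1 ✗
homopolymer run: longest run = 5, exceeds 4 ✗
GC content: GC 9/25 = 36.0%, outside 41.9–52.5% ✗
length: length 25, outside 23–24 ✗

Fails: GC clamp, homopolymer run, GC content, length.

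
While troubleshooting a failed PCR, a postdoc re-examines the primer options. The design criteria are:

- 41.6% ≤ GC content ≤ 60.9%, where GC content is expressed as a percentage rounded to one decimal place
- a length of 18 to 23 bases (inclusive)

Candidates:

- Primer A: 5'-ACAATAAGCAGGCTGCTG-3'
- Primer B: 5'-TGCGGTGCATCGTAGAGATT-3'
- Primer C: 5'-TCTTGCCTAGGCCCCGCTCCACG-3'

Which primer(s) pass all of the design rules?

Primer A and Primer B.

Primer A (18 nt, A=6 T=3 G=5 C=4): GC 9/18 = 50.0% ✓; length 18 ✓ — passes.
Primer B (20 nt, A=4 T=6 G=7 C=3): GC 10/20 = 50.0% ✓; length 20 ✓ — passes.
Primer C (23 nt, A=2 T=5 G=5 C=11): GC 16/23 = 69.6%, outside 41.6–60.9% ✗; length 23 ✓ — fails.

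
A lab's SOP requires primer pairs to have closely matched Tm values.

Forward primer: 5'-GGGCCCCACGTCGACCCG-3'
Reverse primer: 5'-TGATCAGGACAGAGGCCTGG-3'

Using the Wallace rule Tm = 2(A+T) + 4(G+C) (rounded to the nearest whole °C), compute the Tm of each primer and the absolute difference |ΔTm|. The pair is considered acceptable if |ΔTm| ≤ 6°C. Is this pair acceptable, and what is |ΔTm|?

|ΔTm| = 2°C; the pair is acceptable.

Forward: A=2 T=1 G=6 C=9 → Tm = 2·3 + 4·15 = 66°C.
Reverse: A=5 T=3 G=8 C=4 → Tm = 2·8 + 4·12 = 64°C.
|ΔTm| = |66 − 64| = 2°C, ≤ 6°C.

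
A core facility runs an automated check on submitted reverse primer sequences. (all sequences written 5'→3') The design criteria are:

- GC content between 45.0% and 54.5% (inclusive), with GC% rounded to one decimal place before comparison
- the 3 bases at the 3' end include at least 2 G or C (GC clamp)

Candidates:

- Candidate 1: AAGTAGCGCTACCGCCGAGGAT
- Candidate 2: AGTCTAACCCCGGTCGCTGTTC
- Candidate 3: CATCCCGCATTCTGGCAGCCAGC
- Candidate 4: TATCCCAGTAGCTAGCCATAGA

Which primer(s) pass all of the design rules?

Candidate 1 (22 nt, A=6 T=3 G=7 C=6): GC 13/22 = 59.1%, outside 45.0–54.5% ✗; 3' end GAT has 1 G/C, need ≥2 ✗ — fails.
Candidate 2 (22 nt, A=3 T=6 G=5 C=8): GC 13/22 = 59.1%, outside 45.0–54.5% ✗; 3' end TTC has 1 G/C, need ≥2 ✗ — fails.
Candidate 3 (23 nt, A=4 T=4 G=5 C=10): GC 15/23 = 65.2%, outside 45.0–54.5% ✗; 3' end AGC has 2 G/C ✓ — fails.
Candidate 4 (22 nt, A=7 T=5 G=4 C=6): GC 10/22 = 45.5% ✓; 3' end AGA has 1 G/C, need ≥2 ✗ — fails.

None of the candidates satisfy all criteria.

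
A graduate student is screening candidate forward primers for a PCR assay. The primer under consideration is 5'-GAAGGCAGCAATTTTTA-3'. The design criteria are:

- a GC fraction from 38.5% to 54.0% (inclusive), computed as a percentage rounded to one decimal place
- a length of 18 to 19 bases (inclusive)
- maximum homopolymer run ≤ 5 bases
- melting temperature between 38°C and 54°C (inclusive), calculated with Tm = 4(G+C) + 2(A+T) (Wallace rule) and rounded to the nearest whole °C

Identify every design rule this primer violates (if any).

Base counts: A=6, T=5, G=4, C=2 (length 17).
GC content: GC 6/17 = 35.3%, outside 38.5–54.0% ✗
length: length 17, outside 18–19 ✗
homopolymer run: longest run = 5 ✓
Tm: Tm = 2·11 + 4·6 = 46°C ✓

Fails: GC content, length.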